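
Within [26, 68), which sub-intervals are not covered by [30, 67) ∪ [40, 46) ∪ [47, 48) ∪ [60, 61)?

After merging, the occupied span is [30, 67).
Gaps within [26, 68): [26, 30), [67, 68).

[26, 30) ∪ [67, 68)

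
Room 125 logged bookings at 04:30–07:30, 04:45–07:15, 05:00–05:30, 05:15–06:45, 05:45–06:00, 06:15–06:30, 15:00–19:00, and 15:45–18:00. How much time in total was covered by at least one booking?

Merged: 04:30–07:30, 15:00–19:00.
Lengths: 3 h + 4 h = 7 h.

7 h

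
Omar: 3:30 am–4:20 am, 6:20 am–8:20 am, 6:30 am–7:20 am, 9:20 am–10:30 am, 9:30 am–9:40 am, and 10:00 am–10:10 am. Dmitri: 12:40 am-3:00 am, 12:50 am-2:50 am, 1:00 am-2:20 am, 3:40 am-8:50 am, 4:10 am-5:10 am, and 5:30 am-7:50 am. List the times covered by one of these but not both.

12:40 am-3:00 am, 3:30 am-3:40 am, 4:20 am-6:20 am, 8:20 am-8:50 am, 9:20 am-10:30 am

Merge the first list: 3:30 am-4:20 am, 6:20 am-8:20 am, 9:20 am-10:30 am.
Merge the second list: 12:40 am-3:00 am, 3:40 am-8:50 am.
Only in the first: 3:30 am-3:40 am, 9:20 am-10:30 am.
Only in the second: 12:40 am-3:00 am, 4:20 am-6:20 am, 8:20 am-8:50 am.
Together these are the periods covered by exactly one.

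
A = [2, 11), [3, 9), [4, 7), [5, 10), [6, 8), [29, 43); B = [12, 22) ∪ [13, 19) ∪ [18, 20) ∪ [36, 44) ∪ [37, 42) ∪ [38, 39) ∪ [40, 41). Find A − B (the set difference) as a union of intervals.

A, merged: [2, 11), [29, 43).
B, merged: [12, 22), [36, 44).
[2, 11): no B overlap → unchanged.
[29, 43) minus B → [29, 36).

[2, 11) ∪ [29, 36)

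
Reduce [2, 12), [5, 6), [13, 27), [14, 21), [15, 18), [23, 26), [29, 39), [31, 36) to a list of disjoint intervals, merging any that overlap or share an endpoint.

[2, 12) ∪ [13, 27) ∪ [29, 39)

[5, 6) overlaps/touches [2, 12) → extend to [2, 12).
[13, 27) is disjoint → start new block.
[14, 21) overlaps/touches [13, 27) → extend to [13, 27).
[15, 18) overlaps/touches [13, 27) → extend to [13, 27).
[23, 26) overlaps/touches [13, 27) → extend to [13, 27).
[29, 39) is disjoint → start new block.
[31, 36) overlaps/touches [29, 39) → extend to [29, 39).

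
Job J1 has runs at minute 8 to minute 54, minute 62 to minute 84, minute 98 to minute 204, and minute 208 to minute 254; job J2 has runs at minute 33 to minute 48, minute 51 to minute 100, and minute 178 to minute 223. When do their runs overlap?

minute 33 to minute 48, minute 51 to minute 54, minute 62 to minute 84, minute 98 to minute 100, minute 178 to minute 204, minute 208 to minute 223

minute 8 to minute 54 overlaps B on minute 33 to minute 48, minute 51 to minute 54.
minute 62 to minute 84 overlaps B on minute 62 to minute 84.
minute 98 to minute 204 overlaps B on minute 98 to minute 100, minute 178 to minute 204.
minute 208 to minute 254 overlaps B on minute 208 to minute 223.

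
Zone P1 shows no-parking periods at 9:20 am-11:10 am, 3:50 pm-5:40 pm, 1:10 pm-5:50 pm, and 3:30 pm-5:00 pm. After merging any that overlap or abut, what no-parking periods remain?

9:20 am-11:10 am, 1:10 pm-5:50 pm

Sort by start: 9:20 am-11:10 am, 1:10 pm-5:50 pm, 3:30 pm-5:00 pm, 3:50 pm-5:40 pm.
1:10 pm-5:50 pm is disjoint → start new block.
3:30 pm-5:00 pm overlaps/touches 1:10 pm-5:50 pm → extend to 1:10 pm-5:50 pm.
3:50 pm-5:40 pm overlaps/touches 1:10 pm-5:50 pm → extend to 1:10 pm-5:50 pm.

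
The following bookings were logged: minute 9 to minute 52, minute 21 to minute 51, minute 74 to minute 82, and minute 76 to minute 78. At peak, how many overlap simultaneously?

Walk the sorted start/end points keeping a running depth.
The depth first hits 2 at minute 21.

2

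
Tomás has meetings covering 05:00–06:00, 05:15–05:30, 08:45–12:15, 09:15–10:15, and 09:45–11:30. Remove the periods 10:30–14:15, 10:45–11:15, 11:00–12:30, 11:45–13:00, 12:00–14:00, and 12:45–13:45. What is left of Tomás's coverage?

05:00-06:00, 08:45-10:30

A, merged: 05:00-06:00, 08:45-12:15.
B, merged: 10:30-14:15.
05:00-06:00 is untouched.
08:45-12:15 with B removed leaves 08:45-10:30.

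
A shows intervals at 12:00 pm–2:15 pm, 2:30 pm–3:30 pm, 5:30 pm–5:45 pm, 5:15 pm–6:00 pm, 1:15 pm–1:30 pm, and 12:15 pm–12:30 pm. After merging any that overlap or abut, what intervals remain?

12:00 pm–2:15 pm, 2:30 pm–3:30 pm, 5:15 pm–6:00 pm

Sort by start: 12:00 pm–2:15 pm, 12:15 pm–12:30 pm, 1:15 pm–1:30 pm, 2:30 pm–3:30 pm, 5:15 pm–6:00 pm, 5:30 pm–5:45 pm.
12:15 pm–12:30 pm overlaps/touches 12:00 pm–2:15 pm → extend to 12:00 pm–2:15 pm.
1:15 pm–1:30 pm overlaps/touches 12:00 pm–2:15 pm → extend to 12:00 pm–2:15 pm.
2:30 pm–3:30 pm is disjoint → start new block.
5:15 pm–6:00 pm is disjoint → start new block.
5:30 pm–5:45 pm overlaps/touches 5:15 pm–6:00 pm → extend to 5:15 pm–6:00 pm.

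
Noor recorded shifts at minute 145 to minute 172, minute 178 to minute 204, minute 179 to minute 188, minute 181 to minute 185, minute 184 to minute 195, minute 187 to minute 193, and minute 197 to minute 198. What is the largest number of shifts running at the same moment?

4

Walk the sorted start/end points keeping a running depth.
The depth first hits 4 at minute 184.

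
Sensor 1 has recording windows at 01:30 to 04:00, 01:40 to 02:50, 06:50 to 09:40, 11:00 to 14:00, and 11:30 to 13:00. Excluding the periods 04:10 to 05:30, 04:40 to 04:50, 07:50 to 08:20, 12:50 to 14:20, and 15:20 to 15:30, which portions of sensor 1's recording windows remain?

Merge the first list: 01:30-04:00, 06:50-09:40, 11:00-14:00.
Merge the second list: 04:10-05:30, 07:50-08:20, 12:50-14:20, 15:20-15:30.
01:30-04:00: no B overlap → unchanged.
06:50-09:40 minus B → 06:50-07:50, 08:20-09:40.
11:00-14:00 minus B → 11:00-12:50.

01:30-04:00, 06:50-07:50, 08:20-09:40, 11:00-12:50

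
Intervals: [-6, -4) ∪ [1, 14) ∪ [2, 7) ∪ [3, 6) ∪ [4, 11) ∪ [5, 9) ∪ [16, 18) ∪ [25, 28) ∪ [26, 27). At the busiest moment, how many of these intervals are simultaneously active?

5

Sweep endpoints in order; track running count of active intervals.
Peak of 5 reached at 5.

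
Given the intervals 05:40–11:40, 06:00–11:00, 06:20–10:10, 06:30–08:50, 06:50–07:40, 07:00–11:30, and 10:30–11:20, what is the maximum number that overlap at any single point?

6

At 07:00, 6 of the intervals are simultaneously active.
No point has more.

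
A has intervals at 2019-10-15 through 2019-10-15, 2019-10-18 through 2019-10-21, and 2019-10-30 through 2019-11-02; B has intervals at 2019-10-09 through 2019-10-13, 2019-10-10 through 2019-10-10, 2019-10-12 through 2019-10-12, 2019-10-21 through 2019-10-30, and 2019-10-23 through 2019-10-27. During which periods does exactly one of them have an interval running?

Merge the second list: 2019-10-09 through 2019-10-13, 2019-10-21 through 2019-10-30.
A \ B = 2019-10-15 through 2019-10-15, 2019-10-18 through 2019-10-20, 2019-10-31 through 2019-11-02.
B \ A = 2019-10-09 through 2019-10-13, 2019-10-22 through 2019-10-29.
Union of the two gives the symmetric difference.

2019-10-09 through 2019-10-13, 2019-10-15 through 2019-10-15, 2019-10-18 through 2019-10-20, 2019-10-22 through 2019-10-29, 2019-10-31 through 2019-11-02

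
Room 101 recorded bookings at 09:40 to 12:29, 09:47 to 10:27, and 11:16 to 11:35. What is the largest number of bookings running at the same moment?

2

Sweep endpoints in order; track running count of active intervals.
Peak of 2 reached at 09:47.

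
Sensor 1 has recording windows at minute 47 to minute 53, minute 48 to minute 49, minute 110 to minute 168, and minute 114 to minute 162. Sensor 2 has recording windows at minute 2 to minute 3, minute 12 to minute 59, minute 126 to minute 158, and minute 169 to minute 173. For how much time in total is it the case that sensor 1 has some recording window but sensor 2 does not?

26 minutes

Merge the first list: minute 47 to minute 53, minute 110 to minute 168.
A \ B = minute 110 to minute 126, minute 158 to minute 168.
Total: 16 minutes + 10 minutes = 26 minutes.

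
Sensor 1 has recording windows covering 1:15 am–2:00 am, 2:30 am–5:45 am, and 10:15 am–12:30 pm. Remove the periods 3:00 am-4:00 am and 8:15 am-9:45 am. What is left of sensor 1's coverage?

1:15 am–2:00 am, 2:30 am–3:00 am, 4:00 am–5:45 am, 10:15 am–12:30 pm

1:15 am–2:00 am is untouched.
2:30 am–5:45 am with B removed leaves 2:30 am–3:00 am, 4:00 am–5:45 am.
10:15 am–12:30 pm is untouched.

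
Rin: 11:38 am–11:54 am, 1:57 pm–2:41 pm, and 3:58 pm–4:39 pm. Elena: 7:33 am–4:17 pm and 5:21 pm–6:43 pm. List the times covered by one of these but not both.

A but not B: 4:17 pm-4:39 pm.
B but not A: 7:33 am-11:38 am, 11:54 am-1:57 pm, 2:41 pm-3:58 pm, 5:21 pm-6:43 pm.
Combining gives A △ B.

7:33 am-11:38 am, 11:54 am-1:57 pm, 2:41 pm-3:58 pm, 4:17 pm-4:39 pm, 5:21 pm-6:43 pm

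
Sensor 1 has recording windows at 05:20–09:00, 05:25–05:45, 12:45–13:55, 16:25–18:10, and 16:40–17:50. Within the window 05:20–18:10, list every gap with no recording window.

09:00–12:45, 13:55–16:25

The merged coverage is 05:20–09:00, 12:45–13:55, 16:25–18:10.
Complement within 05:20–18:10: 09:00–12:45, 13:55–16:25.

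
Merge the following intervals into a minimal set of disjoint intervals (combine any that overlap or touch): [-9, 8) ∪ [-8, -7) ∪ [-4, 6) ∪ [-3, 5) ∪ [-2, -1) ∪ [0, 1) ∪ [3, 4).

[-9, 8)

[-8, -7) overlaps/touches [-9, 8) → extend to [-9, 8).
[-4, 6) overlaps/touches [-9, 8) → extend to [-9, 8).
[-3, 5) overlaps/touches [-9, 8) → extend to [-9, 8).
[-2, -1) overlaps/touches [-9, 8) → extend to [-9, 8).
[0, 1) overlaps/touches [-9, 8) → extend to [-9, 8).
[3, 4) overlaps/touches [-9, 8) → extend to [-9, 8).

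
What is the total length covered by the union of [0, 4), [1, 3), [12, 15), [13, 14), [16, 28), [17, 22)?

19

Merged: [0, 4), [12, 15), [16, 28).
Lengths: 4 + 3 + 12 = 19.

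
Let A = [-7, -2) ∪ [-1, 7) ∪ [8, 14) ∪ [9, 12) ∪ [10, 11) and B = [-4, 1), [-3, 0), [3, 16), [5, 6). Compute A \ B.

First set merges to [-7, -2), [-1, 7), [8, 14).
Second set merges to [-4, 1), [3, 16).
[-7, -2) with B removed leaves [-7, -4).
[-1, 7) with B removed leaves [1, 3).
[8, 14) lies entirely inside B → drops out.

[-7, -4) ∪ [1, 3)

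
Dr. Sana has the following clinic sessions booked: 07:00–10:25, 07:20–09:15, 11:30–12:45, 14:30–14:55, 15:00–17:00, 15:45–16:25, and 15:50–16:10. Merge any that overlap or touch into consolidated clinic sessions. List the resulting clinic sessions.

07:20–09:15 overlaps/touches 07:00–10:25 → extend to 07:00–10:25.
11:30–12:45 is disjoint → start new block.
14:30–14:55 is disjoint → start new block.
15:00–17:00 is disjoint → start new block.
15:45–16:25 overlaps/touches 15:00–17:00 → extend to 15:00–17:00.
15:50–16:10 overlaps/touches 15:00–17:00 → extend to 15:00–17:00.

07:00–10:25, 11:30–12:45, 14:30–14:55, 15:00–17:00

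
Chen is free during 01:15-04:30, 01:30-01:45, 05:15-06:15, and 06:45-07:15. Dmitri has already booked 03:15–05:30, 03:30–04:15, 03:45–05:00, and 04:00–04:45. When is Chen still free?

01:15-03:15, 05:30-06:15, 06:45-07:15

Merge the first list: 01:15-04:30, 05:15-06:15, 06:45-07:15.
Merge the second list: 03:15-05:30.
01:15-04:30 minus B → 01:15-03:15.
05:15-06:15 minus B → 05:30-06:15.
06:45-07:15: no B overlap → unchanged.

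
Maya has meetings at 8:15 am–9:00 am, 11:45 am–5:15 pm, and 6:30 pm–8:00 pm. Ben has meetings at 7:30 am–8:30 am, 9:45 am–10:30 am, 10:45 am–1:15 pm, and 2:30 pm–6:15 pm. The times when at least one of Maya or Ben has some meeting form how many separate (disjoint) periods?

A ∪ B = 7:30 am–9:00 am, 9:45 am–10:30 am, 10:45 am–6:15 pm, 6:30 pm–8:00 pm.
That is 4 disjoint pieces.

4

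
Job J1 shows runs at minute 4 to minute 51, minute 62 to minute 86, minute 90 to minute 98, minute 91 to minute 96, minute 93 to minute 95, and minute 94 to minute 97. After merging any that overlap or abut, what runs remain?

minute 4 to minute 51, minute 62 to minute 86, minute 90 to minute 98

minute 62 to minute 86 is disjoint → start new block.
minute 90 to minute 98 is disjoint → start new block.
minute 91 to minute 96 overlaps/touches minute 90 to minute 98 → extend to minute 90 to minute 98.
minute 93 to minute 95 overlaps/touches minute 90 to minute 98 → extend to minute 90 to minute 98.
minute 94 to minute 97 overlaps/touches minute 90 to minute 98 → extend to minute 90 to minute 98.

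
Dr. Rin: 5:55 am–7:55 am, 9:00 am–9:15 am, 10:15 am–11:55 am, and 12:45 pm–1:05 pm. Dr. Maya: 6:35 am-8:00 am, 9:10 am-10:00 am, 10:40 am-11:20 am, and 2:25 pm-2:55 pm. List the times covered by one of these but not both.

Only in the first: 5:55 am–6:35 am, 9:00 am–9:10 am, 10:15 am–10:40 am, 11:20 am–11:55 am, 12:45 pm–1:05 pm.
Only in the second: 7:55 am–8:00 am, 9:15 am–10:00 am, 2:25 pm–2:55 pm.
Together these are the periods covered by exactly one.

5:55 am–6:35 am, 7:55 am–8:00 am, 9:00 am–9:10 am, 9:15 am–10:00 am, 10:15 am–10:40 am, 11:20 am–11:55 am, 12:45 pm–1:05 pm, 2:25 pm–2:55 pm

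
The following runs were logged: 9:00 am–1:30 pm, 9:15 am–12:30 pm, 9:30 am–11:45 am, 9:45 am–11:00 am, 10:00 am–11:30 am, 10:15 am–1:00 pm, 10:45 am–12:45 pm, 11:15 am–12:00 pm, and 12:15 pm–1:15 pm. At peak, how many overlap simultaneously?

At 10:45 am, 7 of the intervals are simultaneously active.
No point has more.

7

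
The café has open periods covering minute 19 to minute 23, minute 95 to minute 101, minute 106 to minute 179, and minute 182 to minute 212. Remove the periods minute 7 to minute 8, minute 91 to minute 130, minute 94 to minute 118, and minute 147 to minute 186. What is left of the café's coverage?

Merge the second list: minute 7 to minute 8, minute 91 to minute 130, minute 147 to minute 186.
minute 19 to minute 23 is untouched.
minute 95 to minute 101 lies entirely inside B → drops out.
minute 106 to minute 179 with B removed leaves minute 130 to minute 147.
minute 182 to minute 212 with B removed leaves minute 186 to minute 212.

minute 19 to minute 23, minute 130 to minute 147, minute 186 to minute 212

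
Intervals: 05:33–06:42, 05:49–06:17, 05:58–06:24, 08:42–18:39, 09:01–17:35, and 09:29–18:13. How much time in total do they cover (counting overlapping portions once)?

11 h 6 min

Merged: 05:33–06:42, 08:42–18:39.
Lengths: 1 h 9 min + 9 h 57 min = 11 h 6 min.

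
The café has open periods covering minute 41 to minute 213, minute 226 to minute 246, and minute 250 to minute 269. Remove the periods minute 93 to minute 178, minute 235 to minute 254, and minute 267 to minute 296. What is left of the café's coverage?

minute 41 to minute 213 \ B = minute 41 to minute 93, minute 178 to minute 213.
minute 226 to minute 246 \ B = minute 226 to minute 235.
minute 250 to minute 269 \ B = minute 254 to minute 267.

minute 41 to minute 93, minute 178 to minute 213, minute 226 to minute 235, minute 254 to minute 267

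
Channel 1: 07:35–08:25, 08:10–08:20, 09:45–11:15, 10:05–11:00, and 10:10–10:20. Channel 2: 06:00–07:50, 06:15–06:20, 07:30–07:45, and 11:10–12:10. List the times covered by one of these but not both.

06:00–07:35, 07:50–08:25, 09:45–11:10, 11:15–12:10

A, merged: 07:35–08:25, 09:45–11:15.
B, merged: 06:00–07:50, 11:10–12:10.
Only in the first: 07:50–08:25, 09:45–11:10.
Only in the second: 06:00–07:35, 11:15–12:10.
Together these are the periods covered by exactly one.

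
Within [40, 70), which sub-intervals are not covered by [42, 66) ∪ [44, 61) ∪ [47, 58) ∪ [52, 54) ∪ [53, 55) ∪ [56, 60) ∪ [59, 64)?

[40, 42) ∪ [66, 70)

The merged coverage is [42, 66).
Complement within [40, 70): [40, 42), [66, 70).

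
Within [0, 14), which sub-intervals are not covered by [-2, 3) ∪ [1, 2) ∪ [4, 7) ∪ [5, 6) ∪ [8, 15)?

After merging, the occupied span is [-2, 3), [4, 7), [8, 15).
Complement within [0, 14): [3, 4), [7, 8).

[3, 4) ∪ [7, 8)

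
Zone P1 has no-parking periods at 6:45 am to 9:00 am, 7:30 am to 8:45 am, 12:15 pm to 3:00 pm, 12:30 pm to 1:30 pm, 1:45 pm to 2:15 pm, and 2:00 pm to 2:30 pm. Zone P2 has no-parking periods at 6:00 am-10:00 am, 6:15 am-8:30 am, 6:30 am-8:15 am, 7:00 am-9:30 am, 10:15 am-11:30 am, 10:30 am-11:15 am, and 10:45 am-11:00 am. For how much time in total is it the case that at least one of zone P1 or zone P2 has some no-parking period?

8 h

A, merged: 6:45 am–9:00 am, 12:15 pm–3:00 pm.
B, merged: 6:00 am–10:00 am, 10:15 am–11:30 am.
A ∪ B = 6:00 am–10:00 am, 10:15 am–11:30 am, 12:15 pm–3:00 pm.
Total: 4 h + 1 h 15 min + 2 h 45 min = 8 h.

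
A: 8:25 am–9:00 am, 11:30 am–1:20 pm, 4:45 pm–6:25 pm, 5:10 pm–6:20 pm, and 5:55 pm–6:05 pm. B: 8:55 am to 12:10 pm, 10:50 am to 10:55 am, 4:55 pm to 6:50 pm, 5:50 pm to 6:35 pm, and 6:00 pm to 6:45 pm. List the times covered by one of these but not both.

Merge the first list: 8:25 am-9:00 am, 11:30 am-1:20 pm, 4:45 pm-6:25 pm.
Merge the second list: 8:55 am-12:10 pm, 4:55 pm-6:50 pm.
A but not B: 8:25 am-8:55 am, 12:10 pm-1:20 pm, 4:45 pm-4:55 pm.
B but not A: 9:00 am-11:30 am, 6:25 pm-6:50 pm.
Combining gives A △ B.

8:25 am-8:55 am, 9:00 am-11:30 am, 12:10 pm-1:20 pm, 4:45 pm-4:55 pm, 6:25 pm-6:50 pm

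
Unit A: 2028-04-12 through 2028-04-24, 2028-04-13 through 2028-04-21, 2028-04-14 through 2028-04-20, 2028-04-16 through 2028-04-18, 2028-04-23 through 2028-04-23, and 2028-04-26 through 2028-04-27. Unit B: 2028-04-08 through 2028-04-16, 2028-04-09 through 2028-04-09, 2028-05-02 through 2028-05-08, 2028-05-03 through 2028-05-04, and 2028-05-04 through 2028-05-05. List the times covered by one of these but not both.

A, merged: 2028-04-12 through 2028-04-24, 2028-04-26 through 2028-04-27.
B, merged: 2028-04-08 through 2028-04-16, 2028-05-02 through 2028-05-08.
A but not B: 2028-04-17 through 2028-04-24, 2028-04-26 through 2028-04-27.
B but not A: 2028-04-08 through 2028-04-11, 2028-05-02 through 2028-05-08.
Combining gives A △ B.

2028-04-08 through 2028-04-11, 2028-04-17 through 2028-04-24, 2028-04-26 through 2028-04-27, 2028-05-02 through 2028-05-08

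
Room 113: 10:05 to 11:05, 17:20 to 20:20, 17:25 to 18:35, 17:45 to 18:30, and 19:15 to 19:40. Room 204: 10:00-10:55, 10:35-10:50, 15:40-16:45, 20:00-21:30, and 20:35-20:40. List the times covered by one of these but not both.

10:00–10:05, 10:55–11:05, 15:40–16:45, 17:20–20:00, 20:20–21:30

A, merged: 10:05–11:05, 17:20–20:20.
B, merged: 10:00–10:55, 15:40–16:45, 20:00–21:30.
A but not B: 10:55–11:05, 17:20–20:00.
B but not A: 10:00–10:05, 15:40–16:45, 20:20–21:30.
Combining gives A △ B.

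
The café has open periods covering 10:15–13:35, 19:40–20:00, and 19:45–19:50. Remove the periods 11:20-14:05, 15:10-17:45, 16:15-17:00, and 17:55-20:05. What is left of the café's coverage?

10:15-11:20

A, merged: 10:15-13:35, 19:40-20:00.
B, merged: 11:20-14:05, 15:10-17:45, 17:55-20:05.
10:15-13:35 \ B = 10:15-11:20.
19:40-20:00: entirely removed.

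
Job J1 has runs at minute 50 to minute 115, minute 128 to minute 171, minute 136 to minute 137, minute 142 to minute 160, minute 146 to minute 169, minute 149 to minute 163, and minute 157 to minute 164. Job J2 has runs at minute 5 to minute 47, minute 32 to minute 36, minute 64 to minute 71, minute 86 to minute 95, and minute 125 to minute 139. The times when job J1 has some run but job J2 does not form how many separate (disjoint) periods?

4

Merge the first list: minute 50 to minute 115, minute 128 to minute 171.
Merge the second list: minute 5 to minute 47, minute 64 to minute 71, minute 86 to minute 95, minute 125 to minute 139.
A \ B = minute 50 to minute 64, minute 71 to minute 86, minute 95 to minute 115, minute 139 to minute 171.
That is 4 disjoint pieces.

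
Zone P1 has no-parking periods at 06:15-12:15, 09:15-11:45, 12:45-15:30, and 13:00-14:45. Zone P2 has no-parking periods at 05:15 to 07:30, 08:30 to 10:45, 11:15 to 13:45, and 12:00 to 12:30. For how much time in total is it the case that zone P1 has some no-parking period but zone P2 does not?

Merge the first list: 06:15–12:15, 12:45–15:30.
Merge the second list: 05:15–07:30, 08:30–10:45, 11:15–13:45.
A \ B = 07:30–08:30, 10:45–11:15, 13:45–15:30.
Total: 1 h + 30 min + 1 h 45 min = 3 h 15 min.

3 h 15 min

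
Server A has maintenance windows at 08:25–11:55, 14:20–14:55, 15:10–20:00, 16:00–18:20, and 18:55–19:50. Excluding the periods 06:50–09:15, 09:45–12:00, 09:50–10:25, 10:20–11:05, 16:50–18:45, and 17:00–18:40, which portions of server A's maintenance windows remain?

09:15–09:45, 14:20–14:55, 15:10–16:50, 18:45–20:00

First set merges to 08:25–11:55, 14:20–14:55, 15:10–20:00.
Second set merges to 06:50–09:15, 09:45–12:00, 16:50–18:45.
08:25–11:55 \ B = 09:15–09:45.
14:20–14:55: nothing removed.
15:10–20:00 \ B = 15:10–16:50, 18:45–20:00.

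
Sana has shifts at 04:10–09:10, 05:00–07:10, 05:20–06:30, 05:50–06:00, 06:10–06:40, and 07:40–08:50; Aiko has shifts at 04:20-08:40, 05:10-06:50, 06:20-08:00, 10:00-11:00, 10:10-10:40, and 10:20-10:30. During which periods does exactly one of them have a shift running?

04:10–04:20, 08:40–09:10, 10:00–11:00

A, merged: 04:10–09:10.
B, merged: 04:20–08:40, 10:00–11:00.
A but not B: 04:10–04:20, 08:40–09:10.
B but not A: 10:00–11:00.
Combining gives A △ B.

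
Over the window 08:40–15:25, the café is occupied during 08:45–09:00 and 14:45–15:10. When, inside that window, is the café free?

The merged coverage is 08:45–09:00, 14:45–15:10.
Complement within 08:40–15:25: 08:40–08:45, 09:00–14:45, 15:10–15:25.

08:40–08:45, 09:00–14:45, 15:10–15:25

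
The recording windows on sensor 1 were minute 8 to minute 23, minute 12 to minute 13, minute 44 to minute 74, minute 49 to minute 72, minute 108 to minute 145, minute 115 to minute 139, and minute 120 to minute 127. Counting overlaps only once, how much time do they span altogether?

82 minutes

Merged: minute 8 to minute 23, minute 44 to minute 74, minute 108 to minute 145.
Lengths: 15 minutes + 30 minutes + 37 minutes = 82 minutes.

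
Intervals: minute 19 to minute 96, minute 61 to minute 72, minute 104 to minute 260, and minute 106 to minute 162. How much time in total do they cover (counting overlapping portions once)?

Merged: minute 19 to minute 96, minute 104 to minute 260.
Lengths: 77 minutes + 156 minutes = 233 minutes.

233 minutes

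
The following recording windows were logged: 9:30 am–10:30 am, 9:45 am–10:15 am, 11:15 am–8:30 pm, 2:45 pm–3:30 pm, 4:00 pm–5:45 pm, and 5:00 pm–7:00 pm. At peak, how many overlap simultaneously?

3

Sweep endpoints in order; track running count of active intervals.
Peak of 3 reached at 5:00 pm.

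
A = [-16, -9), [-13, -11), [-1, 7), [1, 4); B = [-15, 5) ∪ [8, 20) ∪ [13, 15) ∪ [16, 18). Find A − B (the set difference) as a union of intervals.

Merge the first list: [-16, -9), [-1, 7).
Merge the second list: [-15, 5), [8, 20).
[-16, -9) \ B = [-16, -15).
[-1, 7) \ B = [5, 7).

[-16, -15) ∪ [5, 7)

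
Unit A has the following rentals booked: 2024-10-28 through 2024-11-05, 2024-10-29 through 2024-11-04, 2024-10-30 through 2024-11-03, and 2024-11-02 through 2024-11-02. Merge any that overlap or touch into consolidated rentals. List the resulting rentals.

2024-10-29 through 2024-11-04 overlaps/touches 2024-10-28 through 2024-11-05 → extend to 2024-10-28 through 2024-11-05.
2024-10-30 through 2024-11-03 overlaps/touches 2024-10-28 through 2024-11-05 → extend to 2024-10-28 through 2024-11-05.
2024-11-02 through 2024-11-02 overlaps/touches 2024-10-28 through 2024-11-05 → extend to 2024-10-28 through 2024-11-05.

2024-10-28 through 2024-11-05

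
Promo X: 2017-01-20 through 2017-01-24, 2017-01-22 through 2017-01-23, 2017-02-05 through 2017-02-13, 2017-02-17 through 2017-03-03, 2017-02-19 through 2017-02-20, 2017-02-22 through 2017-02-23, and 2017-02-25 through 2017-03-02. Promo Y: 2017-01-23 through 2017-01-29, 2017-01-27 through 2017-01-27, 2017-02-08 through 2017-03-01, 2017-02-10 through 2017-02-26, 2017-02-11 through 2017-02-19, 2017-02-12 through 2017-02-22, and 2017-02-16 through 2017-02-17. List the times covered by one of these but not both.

A, merged: 2017-01-20 through 2017-01-24, 2017-02-05 through 2017-02-13, 2017-02-17 through 2017-03-03.
B, merged: 2017-01-23 through 2017-01-29, 2017-02-08 through 2017-03-01.
Only in the first: 2017-01-20 through 2017-01-22, 2017-02-05 through 2017-02-07, 2017-03-02 through 2017-03-03.
Only in the second: 2017-01-25 through 2017-01-29, 2017-02-14 through 2017-02-16.
Together these are the periods covered by exactly one.

2017-01-20 through 2017-01-22, 2017-01-25 through 2017-01-29, 2017-02-05 through 2017-02-07, 2017-02-14 through 2017-02-16, 2017-03-02 through 2017-03-03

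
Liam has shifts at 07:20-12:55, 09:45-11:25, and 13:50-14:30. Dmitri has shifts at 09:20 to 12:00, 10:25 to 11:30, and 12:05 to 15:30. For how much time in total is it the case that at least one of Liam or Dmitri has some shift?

8 h 10 min

Merge the first list: 07:20–12:55, 13:50–14:30.
Merge the second list: 09:20–12:00, 12:05–15:30.
A ∪ B = 07:20–15:30.
Total: 8 h 10 min.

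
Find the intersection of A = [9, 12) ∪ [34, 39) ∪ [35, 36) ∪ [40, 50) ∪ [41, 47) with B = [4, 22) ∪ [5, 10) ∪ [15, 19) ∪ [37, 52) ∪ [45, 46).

[9, 12) ∪ [37, 39) ∪ [40, 50)

First set merges to [9, 12), [34, 39), [40, 50).
Second set merges to [4, 22), [37, 52).
[9, 12) meets the second set on [9, 12).
[34, 39) meets the second set on [37, 39).
[40, 50) meets the second set on [40, 50).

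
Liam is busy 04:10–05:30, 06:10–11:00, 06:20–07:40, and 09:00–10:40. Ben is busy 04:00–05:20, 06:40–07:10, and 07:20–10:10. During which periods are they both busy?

First set merges to 04:10–05:30, 06:10–11:00.
04:10–05:30 ∩ B → 04:10–05:20.
06:10–11:00 ∩ B → 06:40–07:10, 07:20–10:10.

04:10–05:20, 06:40–07:10, 07:20–10:10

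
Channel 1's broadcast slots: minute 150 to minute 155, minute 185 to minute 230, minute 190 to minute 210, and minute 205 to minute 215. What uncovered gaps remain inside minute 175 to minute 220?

Covered (merged): minute 150 to minute 155, minute 185 to minute 230.
Gaps within minute 175 to minute 220: minute 175 to minute 185.

minute 175 to minute 185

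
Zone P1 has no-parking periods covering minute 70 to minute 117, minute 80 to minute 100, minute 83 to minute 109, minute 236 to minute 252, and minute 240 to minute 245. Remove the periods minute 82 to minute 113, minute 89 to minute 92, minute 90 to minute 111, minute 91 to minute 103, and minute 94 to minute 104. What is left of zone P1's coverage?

minute 70 to minute 82, minute 113 to minute 117, minute 236 to minute 252

First set merges to minute 70 to minute 117, minute 236 to minute 252.
Second set merges to minute 82 to minute 113.
minute 70 to minute 117 minus B → minute 70 to minute 82, minute 113 to minute 117.
minute 236 to minute 252: no B overlap → unchanged.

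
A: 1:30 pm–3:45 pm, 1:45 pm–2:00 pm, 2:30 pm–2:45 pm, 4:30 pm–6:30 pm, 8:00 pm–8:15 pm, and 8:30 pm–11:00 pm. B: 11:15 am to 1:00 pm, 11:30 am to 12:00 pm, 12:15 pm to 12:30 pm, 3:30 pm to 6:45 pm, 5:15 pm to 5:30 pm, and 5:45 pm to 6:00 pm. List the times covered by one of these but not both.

Merge the first list: 1:30 pm-3:45 pm, 4:30 pm-6:30 pm, 8:00 pm-8:15 pm, 8:30 pm-11:00 pm.
Merge the second list: 11:15 am-1:00 pm, 3:30 pm-6:45 pm.
Only in the first: 1:30 pm-3:30 pm, 8:00 pm-8:15 pm, 8:30 pm-11:00 pm.
Only in the second: 11:15 am-1:00 pm, 3:45 pm-4:30 pm, 6:30 pm-6:45 pm.
Together these are the periods covered by exactly one.

11:15 am-1:00 pm, 1:30 pm-3:30 pm, 3:45 pm-4:30 pm, 6:30 pm-6:45 pm, 8:00 pm-8:15 pm, 8:30 pm-11:00 pm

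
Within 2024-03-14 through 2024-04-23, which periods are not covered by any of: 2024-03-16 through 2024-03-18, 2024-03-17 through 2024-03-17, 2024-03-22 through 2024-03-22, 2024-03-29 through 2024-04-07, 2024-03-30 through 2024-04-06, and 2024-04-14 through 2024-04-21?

The merged coverage is 2024-03-16 through 2024-03-18, 2024-03-22 through 2024-03-22, 2024-03-29 through 2024-04-07, 2024-04-14 through 2024-04-21.
Gaps within 2024-03-14 through 2024-04-23: 2024-03-14 through 2024-03-15, 2024-03-19 through 2024-03-21, 2024-03-23 through 2024-03-28, 2024-04-08 through 2024-04-13, 2024-04-22 through 2024-04-23.

2024-03-14 through 2024-03-15, 2024-03-19 through 2024-03-21, 2024-03-23 through 2024-03-28, 2024-04-08 through 2024-04-13, 2024-04-22 through 2024-04-23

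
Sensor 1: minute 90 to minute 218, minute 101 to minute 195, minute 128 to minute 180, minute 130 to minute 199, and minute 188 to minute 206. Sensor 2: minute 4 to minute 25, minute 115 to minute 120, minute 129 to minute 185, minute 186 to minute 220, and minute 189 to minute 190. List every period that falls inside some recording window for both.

minute 115 to minute 120, minute 129 to minute 185, minute 186 to minute 218

A, merged: minute 90 to minute 218.
B, merged: minute 4 to minute 25, minute 115 to minute 120, minute 129 to minute 185, minute 186 to minute 220.
minute 90 to minute 218 meets the second set on minute 115 to minute 120, minute 129 to minute 185, minute 186 to minute 218.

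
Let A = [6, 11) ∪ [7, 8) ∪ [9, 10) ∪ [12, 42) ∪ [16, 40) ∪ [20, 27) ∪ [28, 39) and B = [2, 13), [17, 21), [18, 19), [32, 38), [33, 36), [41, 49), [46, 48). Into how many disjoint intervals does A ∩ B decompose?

A, merged: [6, 11), [12, 42).
B, merged: [2, 13), [17, 21), [32, 38), [41, 49).
A ∩ B = [6, 11), [12, 13), [17, 21), [32, 38), [41, 42).
That is 5 disjoint pieces.

5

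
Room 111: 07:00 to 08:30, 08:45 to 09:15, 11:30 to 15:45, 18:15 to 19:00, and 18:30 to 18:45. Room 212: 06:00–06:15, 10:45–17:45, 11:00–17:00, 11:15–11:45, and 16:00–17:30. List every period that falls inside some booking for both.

First set merges to 07:00–08:30, 08:45–09:15, 11:30–15:45, 18:15–19:00.
Second set merges to 06:00–06:15, 10:45–17:45.
07:00–08:30 meets no B interval.
08:45–09:15 meets no B interval.
11:30–15:45 ∩ B → 11:30–15:45.
18:15–19:00 meets no B interval.

11:30–15:45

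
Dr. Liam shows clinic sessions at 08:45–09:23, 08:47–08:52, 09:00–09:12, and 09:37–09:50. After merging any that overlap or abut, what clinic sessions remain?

08:47-08:52 overlaps/touches 08:45-09:23 → extend to 08:45-09:23.
09:00-09:12 overlaps/touches 08:45-09:23 → extend to 08:45-09:23.
09:37-09:50 is disjoint → start new block.

08:45-09:23, 09:37-09:50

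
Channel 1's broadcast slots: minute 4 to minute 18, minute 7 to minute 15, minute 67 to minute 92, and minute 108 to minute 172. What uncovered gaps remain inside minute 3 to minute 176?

Covered (merged): minute 4 to minute 18, minute 67 to minute 92, minute 108 to minute 172.
Gaps within minute 3 to minute 176: minute 3 to minute 4, minute 18 to minute 67, minute 92 to minute 108, minute 172 to minute 176.

minute 3 to minute 4, minute 18 to minute 67, minute 92 to minute 108, minute 172 to minute 176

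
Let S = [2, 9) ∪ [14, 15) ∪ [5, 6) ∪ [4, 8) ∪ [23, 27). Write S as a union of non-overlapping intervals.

[2, 9) ∪ [14, 15) ∪ [23, 27)

Sort by start: [2, 9), [4, 8), [5, 6), [14, 15), [23, 27).
[4, 8) overlaps/touches [2, 9) → extend to [2, 9).
[5, 6) overlaps/touches [2, 9) → extend to [2, 9).
[14, 15) is disjoint → start new block.
[23, 27) is disjoint → start new block.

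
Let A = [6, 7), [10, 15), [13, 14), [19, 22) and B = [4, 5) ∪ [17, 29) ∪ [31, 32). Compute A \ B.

A, merged: [6, 7), [10, 15), [19, 22).
[6, 7) is untouched.
[10, 15) is untouched.
[19, 22) lies entirely inside B → drops out.

[6, 7) ∪ [10, 15)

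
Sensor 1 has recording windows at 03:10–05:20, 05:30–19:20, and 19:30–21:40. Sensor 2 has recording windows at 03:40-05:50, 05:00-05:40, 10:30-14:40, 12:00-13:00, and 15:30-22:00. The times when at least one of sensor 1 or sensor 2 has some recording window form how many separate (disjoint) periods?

B, merged: 03:40-05:50, 10:30-14:40, 15:30-22:00.
A ∪ B = 03:10-22:00.
That is 1 disjoint piece.

1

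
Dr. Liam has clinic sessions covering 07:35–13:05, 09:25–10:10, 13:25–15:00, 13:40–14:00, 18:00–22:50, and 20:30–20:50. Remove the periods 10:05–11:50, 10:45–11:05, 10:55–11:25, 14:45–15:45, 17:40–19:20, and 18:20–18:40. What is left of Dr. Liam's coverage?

07:35–10:05, 11:50–13:05, 13:25–14:45, 19:20–22:50

Merge the first list: 07:35–13:05, 13:25–15:00, 18:00–22:50.
Merge the second list: 10:05–11:50, 14:45–15:45, 17:40–19:20.
07:35–13:05 minus B → 07:35–10:05, 11:50–13:05.
13:25–15:00 minus B → 13:25–14:45.
18:00–22:50 minus B → 19:20–22:50.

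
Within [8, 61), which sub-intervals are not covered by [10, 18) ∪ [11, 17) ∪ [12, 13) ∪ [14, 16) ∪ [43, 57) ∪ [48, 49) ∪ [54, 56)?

[8, 10) ∪ [18, 43) ∪ [57, 61)

Covered (merged): [10, 18), [43, 57).
Complement within [8, 61): [8, 10), [18, 43), [57, 61).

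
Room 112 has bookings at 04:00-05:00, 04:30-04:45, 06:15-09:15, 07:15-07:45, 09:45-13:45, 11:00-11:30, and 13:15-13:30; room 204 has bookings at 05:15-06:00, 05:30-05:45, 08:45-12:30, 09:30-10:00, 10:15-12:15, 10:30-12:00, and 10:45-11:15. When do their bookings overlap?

Merge the first list: 04:00–05:00, 06:15–09:15, 09:45–13:45.
Merge the second list: 05:15–06:00, 08:45–12:30.
04:00–05:00 meets no B interval.
06:15–09:15 ∩ B → 08:45–09:15.
09:45–13:45 ∩ B → 09:45–12:30.

08:45–09:15, 09:45–12:30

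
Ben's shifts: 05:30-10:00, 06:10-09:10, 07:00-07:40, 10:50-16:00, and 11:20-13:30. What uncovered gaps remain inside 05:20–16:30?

05:20–05:30, 10:00–10:50, 16:00–16:30

The merged coverage is 05:30–10:00, 10:50–16:00.
Complement within 05:20–16:30: 05:20–05:30, 10:00–10:50, 16:00–16:30.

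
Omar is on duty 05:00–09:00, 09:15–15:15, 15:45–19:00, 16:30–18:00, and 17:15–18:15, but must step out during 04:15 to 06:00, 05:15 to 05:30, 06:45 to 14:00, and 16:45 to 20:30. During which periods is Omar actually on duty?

First set merges to 05:00-09:00, 09:15-15:15, 15:45-19:00.
Second set merges to 04:15-06:00, 06:45-14:00, 16:45-20:30.
05:00-09:00 \ B = 06:00-06:45.
09:15-15:15 \ B = 14:00-15:15.
15:45-19:00 \ B = 15:45-16:45.

06:00-06:45, 14:00-15:15, 15:45-16:45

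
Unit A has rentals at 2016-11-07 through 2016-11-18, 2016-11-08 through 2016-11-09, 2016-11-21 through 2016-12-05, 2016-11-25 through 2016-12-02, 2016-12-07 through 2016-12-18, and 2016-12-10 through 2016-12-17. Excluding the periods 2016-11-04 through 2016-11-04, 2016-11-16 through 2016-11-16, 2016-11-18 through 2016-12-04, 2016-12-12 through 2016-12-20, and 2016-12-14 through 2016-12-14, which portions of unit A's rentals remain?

2016-11-07 through 2016-11-15, 2016-11-17 through 2016-11-17, 2016-12-05 through 2016-12-05, 2016-12-07 through 2016-12-11

Merge the first list: 2016-11-07 through 2016-11-18, 2016-11-21 through 2016-12-05, 2016-12-07 through 2016-12-18.
Merge the second list: 2016-11-04 through 2016-11-04, 2016-11-16 through 2016-11-16, 2016-11-18 through 2016-12-04, 2016-12-12 through 2016-12-20.
2016-11-07 through 2016-11-18 with B removed leaves 2016-11-07 through 2016-11-15, 2016-11-17 through 2016-11-17.
2016-11-21 through 2016-12-05 with B removed leaves 2016-12-05 through 2016-12-05.
2016-12-07 through 2016-12-18 with B removed leaves 2016-12-07 through 2016-12-11.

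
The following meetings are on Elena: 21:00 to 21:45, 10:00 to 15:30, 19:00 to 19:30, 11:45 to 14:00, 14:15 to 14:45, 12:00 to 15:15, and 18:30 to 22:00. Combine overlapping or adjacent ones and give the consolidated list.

10:00-15:30, 18:30-22:00

Sort by start: 10:00-15:30, 11:45-14:00, 12:00-15:15, 14:15-14:45, 18:30-22:00, 19:00-19:30, 21:00-21:45.
11:45-14:00 overlaps/touches 10:00-15:30 → extend to 10:00-15:30.
12:00-15:15 overlaps/touches 10:00-15:30 → extend to 10:00-15:30.
14:15-14:45 overlaps/touches 10:00-15:30 → extend to 10:00-15:30.
18:30-22:00 is disjoint → start new block.
19:00-19:30 overlaps/touches 18:30-22:00 → extend to 18:30-22:00.
21:00-21:45 overlaps/touches 18:30-22:00 → extend to 18:30-22:00.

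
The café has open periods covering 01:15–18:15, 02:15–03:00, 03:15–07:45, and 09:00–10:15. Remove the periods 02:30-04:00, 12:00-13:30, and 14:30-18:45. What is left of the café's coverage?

First set merges to 01:15–18:15.
01:15–18:15 minus B → 01:15–02:30, 04:00–12:00, 13:30–14:30.

01:15–02:30, 04:00–12:00, 13:30–14:30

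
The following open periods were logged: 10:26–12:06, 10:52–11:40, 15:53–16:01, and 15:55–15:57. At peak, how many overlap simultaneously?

2

Walk the sorted start/end points keeping a running depth.
The depth first hits 2 at 10:52.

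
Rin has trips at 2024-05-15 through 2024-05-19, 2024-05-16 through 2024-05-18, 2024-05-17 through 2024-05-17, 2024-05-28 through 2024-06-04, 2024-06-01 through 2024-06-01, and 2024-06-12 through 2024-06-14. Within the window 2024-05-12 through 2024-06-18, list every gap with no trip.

After merging, the occupied span is 2024-05-15 through 2024-05-19, 2024-05-28 through 2024-06-04, 2024-06-12 through 2024-06-14.
Complement within 2024-05-12 through 2024-06-18: 2024-05-12 through 2024-05-14, 2024-05-20 through 2024-05-27, 2024-06-05 through 2024-06-11, 2024-06-15 through 2024-06-18.

2024-05-12 through 2024-05-14, 2024-05-20 through 2024-05-27, 2024-06-05 through 2024-06-11, 2024-06-15 through 2024-06-18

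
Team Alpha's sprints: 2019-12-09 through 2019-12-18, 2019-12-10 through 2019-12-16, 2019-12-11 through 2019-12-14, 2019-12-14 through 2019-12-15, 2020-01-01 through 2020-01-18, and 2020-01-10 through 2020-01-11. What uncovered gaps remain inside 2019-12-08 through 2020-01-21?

After merging, the occupied span is 2019-12-09 through 2019-12-18, 2020-01-01 through 2020-01-18.
Uncovered inside 2019-12-08 through 2020-01-21: 2019-12-08 through 2019-12-08, 2019-12-19 through 2019-12-31, 2020-01-19 through 2020-01-21.

2019-12-08 through 2019-12-08, 2019-12-19 through 2019-12-31, 2020-01-19 through 2020-01-21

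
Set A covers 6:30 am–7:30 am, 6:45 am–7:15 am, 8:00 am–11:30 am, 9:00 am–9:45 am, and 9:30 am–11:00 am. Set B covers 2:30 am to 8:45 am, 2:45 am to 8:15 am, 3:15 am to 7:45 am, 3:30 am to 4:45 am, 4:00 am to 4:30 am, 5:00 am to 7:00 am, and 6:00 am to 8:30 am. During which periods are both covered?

Merge the first list: 6:30 am-7:30 am, 8:00 am-11:30 am.
Merge the second list: 2:30 am-8:45 am.
6:30 am-7:30 am ∩ B → 6:30 am-7:30 am.
8:00 am-11:30 am ∩ B → 8:00 am-8:45 am.

6:30 am-7:30 am, 8:00 am-8:45 am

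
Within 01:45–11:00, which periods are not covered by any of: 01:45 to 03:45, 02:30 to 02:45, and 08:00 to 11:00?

The merged coverage is 01:45–03:45, 08:00–11:00.
Complement within 01:45–11:00: 03:45–08:00.

03:45–08:00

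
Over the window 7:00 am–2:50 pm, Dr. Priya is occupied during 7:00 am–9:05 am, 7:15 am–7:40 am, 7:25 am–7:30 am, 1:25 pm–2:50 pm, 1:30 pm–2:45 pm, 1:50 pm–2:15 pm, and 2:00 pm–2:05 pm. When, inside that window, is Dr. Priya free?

The merged coverage is 7:00 am-9:05 am, 1:25 pm-2:50 pm.
Gaps within 7:00 am-2:50 pm: 9:05 am-1:25 pm.

9:05 am-1:25 pm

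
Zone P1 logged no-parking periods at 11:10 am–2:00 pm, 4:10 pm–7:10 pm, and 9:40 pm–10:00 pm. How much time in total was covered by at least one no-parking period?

6 h 10 min

Merged: 11:10 am-2:00 pm, 4:10 pm-7:10 pm, 9:40 pm-10:00 pm.
Lengths: 2 h 50 min + 3 h + 20 min = 6 h 10 min.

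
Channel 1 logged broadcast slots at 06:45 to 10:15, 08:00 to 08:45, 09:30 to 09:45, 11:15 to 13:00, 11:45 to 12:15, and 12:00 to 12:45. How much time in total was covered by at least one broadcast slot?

5 h 15 min

Merged: 06:45–10:15, 11:15–13:00.
Lengths: 3 h 30 min + 1 h 45 min = 5 h 15 min.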